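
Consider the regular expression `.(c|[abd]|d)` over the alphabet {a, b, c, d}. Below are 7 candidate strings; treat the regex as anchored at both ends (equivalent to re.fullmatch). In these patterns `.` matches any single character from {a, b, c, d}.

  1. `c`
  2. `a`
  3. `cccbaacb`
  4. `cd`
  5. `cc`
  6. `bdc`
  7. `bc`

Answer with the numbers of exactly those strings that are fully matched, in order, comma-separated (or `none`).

1 → no match
2 → no match
3 → no match
4 → match
5 → match
6 → no match
7 → match

4, 5, 7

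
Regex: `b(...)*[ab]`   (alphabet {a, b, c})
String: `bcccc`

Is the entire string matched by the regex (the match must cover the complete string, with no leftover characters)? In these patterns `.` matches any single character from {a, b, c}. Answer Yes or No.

No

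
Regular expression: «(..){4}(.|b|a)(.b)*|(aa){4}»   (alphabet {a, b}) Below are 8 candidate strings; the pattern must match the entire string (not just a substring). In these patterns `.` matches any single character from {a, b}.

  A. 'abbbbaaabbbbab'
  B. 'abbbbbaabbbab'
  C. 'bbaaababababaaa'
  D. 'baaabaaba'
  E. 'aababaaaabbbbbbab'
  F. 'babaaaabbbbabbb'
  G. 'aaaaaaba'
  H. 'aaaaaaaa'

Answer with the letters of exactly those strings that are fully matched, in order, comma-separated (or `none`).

B, D, E, F, H

A → no match
B → match
C → no match
D → match
E → match
F → match
G → no match
H → match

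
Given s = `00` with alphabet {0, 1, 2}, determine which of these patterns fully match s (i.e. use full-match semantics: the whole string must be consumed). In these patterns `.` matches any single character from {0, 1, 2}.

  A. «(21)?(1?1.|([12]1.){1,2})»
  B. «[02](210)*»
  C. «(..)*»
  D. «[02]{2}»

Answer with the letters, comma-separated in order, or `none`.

A → no match
B → no match
C → match
D → match

C, D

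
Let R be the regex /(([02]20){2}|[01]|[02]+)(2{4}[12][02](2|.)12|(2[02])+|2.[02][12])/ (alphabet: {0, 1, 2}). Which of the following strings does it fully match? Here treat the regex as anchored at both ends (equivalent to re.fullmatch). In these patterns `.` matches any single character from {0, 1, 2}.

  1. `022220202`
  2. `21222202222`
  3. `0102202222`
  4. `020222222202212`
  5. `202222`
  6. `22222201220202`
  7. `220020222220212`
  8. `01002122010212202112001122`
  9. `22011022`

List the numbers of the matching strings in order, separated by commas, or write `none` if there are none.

1 → no match
2 → no match
3 → no match
4 → no match
5 → match
6 → no match
7 → match
8 → no match
9 → no match

5, 7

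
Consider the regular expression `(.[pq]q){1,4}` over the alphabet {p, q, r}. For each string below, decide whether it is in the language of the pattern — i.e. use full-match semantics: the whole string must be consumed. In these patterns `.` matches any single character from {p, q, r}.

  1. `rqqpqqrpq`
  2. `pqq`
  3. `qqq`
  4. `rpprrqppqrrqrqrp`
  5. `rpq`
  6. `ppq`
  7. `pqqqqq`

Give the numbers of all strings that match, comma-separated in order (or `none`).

1, 2, 3, 5, 6, 7

1 → match
2 → match
3 → match
4 → no match — must end with `q`
5 → match
6 → match
7 → match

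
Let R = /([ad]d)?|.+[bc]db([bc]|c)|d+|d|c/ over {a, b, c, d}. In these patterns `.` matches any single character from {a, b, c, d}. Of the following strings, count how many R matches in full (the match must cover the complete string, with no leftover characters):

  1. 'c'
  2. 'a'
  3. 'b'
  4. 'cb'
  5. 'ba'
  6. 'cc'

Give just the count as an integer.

1

1 → match
2 → no match
3 → no match
4 → no match
5 → no match
6 → no match
Total matched: 1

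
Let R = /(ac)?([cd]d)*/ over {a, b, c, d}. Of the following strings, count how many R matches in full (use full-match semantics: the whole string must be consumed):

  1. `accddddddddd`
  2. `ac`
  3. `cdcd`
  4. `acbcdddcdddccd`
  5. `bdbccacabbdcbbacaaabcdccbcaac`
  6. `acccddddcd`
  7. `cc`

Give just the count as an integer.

3

1 → match
2 → match
3 → match
4 → no match
5 → no match
6 → no match
7 → no match
Total matched: 3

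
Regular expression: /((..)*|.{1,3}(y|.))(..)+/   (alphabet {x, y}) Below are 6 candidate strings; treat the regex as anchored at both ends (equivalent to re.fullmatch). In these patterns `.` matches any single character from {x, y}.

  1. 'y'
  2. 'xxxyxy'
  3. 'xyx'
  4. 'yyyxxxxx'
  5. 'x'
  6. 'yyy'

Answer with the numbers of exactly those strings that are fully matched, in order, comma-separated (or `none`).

1. 'y' → no match
2. 'xxxyxy' → match
3. 'xyx' → no match
4. 'yyyxxxxx' → match
5. 'x' → no match
6. 'yyy' → no match

2, 4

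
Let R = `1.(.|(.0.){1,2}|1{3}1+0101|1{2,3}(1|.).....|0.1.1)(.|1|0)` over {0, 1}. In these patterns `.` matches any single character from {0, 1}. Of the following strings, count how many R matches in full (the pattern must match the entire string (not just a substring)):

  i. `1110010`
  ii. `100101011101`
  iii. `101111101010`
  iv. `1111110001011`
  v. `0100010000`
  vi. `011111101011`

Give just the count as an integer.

i. `1110010` → no match
ii. `100101011101` → no match
iii. `101111101010` → match
iv → no match
v. `0100010000` → no match — must start with `1`
vi. `011111101011` → no match — must start with `1`
Total matched: 1

1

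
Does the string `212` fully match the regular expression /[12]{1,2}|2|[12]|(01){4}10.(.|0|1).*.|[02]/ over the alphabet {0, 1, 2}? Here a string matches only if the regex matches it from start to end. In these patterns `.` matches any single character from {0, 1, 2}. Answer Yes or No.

No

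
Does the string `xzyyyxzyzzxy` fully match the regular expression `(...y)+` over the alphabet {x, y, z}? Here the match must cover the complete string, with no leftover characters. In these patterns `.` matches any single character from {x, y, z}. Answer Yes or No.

Yes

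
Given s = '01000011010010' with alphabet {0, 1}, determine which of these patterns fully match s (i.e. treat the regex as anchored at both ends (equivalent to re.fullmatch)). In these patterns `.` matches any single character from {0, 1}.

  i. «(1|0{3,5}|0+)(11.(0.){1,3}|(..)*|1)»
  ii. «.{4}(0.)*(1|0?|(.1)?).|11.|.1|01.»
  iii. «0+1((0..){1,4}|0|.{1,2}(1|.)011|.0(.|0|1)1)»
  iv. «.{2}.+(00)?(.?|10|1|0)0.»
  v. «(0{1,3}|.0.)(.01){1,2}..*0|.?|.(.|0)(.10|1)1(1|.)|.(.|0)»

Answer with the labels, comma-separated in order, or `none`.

i → no match
ii → no match
iii → match
iv → no match
v → no match

iii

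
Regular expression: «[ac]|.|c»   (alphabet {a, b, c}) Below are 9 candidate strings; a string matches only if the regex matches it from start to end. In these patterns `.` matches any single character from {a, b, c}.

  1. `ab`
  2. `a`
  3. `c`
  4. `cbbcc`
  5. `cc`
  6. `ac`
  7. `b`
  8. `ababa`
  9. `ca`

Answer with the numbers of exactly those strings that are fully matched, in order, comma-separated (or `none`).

1 → no match
2 → match
3 → match
4 → no match
5 → no match
6 → no match
7 → match
8 → no match
9 → no match

2, 3, 7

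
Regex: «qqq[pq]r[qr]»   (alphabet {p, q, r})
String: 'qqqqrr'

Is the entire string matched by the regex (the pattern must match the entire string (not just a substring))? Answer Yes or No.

Yes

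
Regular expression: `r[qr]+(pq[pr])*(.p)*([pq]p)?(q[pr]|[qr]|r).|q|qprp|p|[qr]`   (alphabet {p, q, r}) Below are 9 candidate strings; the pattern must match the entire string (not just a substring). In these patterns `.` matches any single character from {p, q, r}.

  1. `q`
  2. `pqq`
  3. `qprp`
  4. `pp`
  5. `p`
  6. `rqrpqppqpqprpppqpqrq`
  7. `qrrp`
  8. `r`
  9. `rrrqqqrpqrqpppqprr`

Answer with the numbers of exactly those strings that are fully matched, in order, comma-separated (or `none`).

1, 3, 5, 6, 8, 9

1. `q` → match
2. `pqq` → no match
3. `qprp` → match
4. `pp` → no match
5. `p` → match
6 → match
7. `qrrp` → no match
8. `r` → match
9 → match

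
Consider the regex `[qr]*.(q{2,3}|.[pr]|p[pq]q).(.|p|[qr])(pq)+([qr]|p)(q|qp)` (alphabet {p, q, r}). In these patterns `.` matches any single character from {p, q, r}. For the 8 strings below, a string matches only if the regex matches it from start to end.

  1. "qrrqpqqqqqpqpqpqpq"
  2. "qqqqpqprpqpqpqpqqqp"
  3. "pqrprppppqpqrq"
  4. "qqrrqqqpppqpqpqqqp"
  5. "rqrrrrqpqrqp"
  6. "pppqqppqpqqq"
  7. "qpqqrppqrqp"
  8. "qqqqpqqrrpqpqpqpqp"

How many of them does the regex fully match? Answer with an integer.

1 → match
2 → no match
3 → no match
4 → match
5 → match
6 → match
7 → match
8 → match
Total matched: 6

6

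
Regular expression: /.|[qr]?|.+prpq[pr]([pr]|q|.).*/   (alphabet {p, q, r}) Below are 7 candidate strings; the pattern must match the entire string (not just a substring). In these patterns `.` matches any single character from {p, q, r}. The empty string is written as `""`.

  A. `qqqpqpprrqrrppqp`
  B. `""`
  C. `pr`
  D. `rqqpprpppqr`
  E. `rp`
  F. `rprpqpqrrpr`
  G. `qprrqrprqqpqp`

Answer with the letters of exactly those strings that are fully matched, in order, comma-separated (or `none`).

A → no match
B → match
C → no match
D → no match
E → no match
F → match
G → no match

B, F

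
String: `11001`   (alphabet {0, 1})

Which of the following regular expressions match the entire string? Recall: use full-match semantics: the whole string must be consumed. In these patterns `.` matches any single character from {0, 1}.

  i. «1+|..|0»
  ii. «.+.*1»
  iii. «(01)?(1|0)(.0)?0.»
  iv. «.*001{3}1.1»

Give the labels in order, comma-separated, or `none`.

ii, iii

i → no match
ii → match
iii → match
iv → no match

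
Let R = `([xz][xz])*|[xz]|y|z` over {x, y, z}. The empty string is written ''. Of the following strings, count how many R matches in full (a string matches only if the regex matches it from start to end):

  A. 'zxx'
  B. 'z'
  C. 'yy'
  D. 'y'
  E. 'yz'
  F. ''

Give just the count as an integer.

A → no match
B → match
C → no match
D → match
E → no match
F → match
Total matched: 3

3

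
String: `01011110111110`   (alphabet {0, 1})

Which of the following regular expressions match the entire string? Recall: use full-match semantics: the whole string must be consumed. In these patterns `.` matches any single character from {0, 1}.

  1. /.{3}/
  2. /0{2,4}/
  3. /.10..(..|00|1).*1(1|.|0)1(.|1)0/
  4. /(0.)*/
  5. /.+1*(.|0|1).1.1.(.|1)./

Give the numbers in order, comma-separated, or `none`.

3, 5

1 → no match
2 → no match
3 → match
4 → no match
5 → match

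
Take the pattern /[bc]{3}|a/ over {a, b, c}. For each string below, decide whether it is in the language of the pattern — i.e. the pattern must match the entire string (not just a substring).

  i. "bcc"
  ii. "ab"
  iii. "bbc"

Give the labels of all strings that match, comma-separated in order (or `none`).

i. "bcc" → match
ii. "ab" → no match
iii. "bbc" → match

i, iii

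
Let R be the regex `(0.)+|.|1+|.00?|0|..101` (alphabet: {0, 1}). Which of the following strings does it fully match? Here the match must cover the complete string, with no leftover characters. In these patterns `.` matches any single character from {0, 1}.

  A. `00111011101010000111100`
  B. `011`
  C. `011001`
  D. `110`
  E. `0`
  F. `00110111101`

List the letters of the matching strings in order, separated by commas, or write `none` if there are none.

A → no match
B → no match
C → no match
D → no match
E → match
F → no match

E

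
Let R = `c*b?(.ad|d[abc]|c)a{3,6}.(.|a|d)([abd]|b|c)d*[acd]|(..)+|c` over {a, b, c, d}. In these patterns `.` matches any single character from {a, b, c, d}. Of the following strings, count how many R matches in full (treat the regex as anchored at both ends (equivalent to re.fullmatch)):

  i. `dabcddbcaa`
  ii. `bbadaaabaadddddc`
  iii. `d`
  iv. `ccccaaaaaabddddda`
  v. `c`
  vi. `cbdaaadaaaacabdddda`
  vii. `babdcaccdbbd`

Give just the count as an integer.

5

i → match
ii → match
iii → no match
iv → match
v → match
vi → no match
vii → match
Total matched: 5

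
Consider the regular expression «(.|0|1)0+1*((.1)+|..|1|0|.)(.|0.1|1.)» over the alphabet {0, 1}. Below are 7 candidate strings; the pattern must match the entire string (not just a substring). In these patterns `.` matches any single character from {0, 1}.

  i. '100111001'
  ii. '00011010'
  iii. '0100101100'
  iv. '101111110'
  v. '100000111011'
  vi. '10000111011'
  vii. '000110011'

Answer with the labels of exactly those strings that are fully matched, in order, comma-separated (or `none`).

i, ii, iv, v, vi, vii

i. '100111001' → match
ii. '00011010' → match
iii. '0100101100' → no match
iv. '101111110' → match
v. '100000111011' → match
vi. '10000111011' → match
vii. '000110011' → match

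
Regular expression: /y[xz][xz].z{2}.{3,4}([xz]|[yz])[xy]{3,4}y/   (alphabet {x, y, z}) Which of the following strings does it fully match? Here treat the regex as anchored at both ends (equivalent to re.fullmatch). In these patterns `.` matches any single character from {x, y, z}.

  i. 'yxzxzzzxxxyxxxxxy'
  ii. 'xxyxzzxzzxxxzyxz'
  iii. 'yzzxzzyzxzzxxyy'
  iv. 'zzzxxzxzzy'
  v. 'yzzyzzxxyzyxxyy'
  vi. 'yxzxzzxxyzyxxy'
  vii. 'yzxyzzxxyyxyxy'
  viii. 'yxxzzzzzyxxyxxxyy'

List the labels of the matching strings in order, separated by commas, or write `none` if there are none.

i → no match
ii → no match — must start with 'y'
iii → match
iv → no match — must start with 'y'
v → match
vi → match
vii → match
viii → no match

iii, v, vi, vii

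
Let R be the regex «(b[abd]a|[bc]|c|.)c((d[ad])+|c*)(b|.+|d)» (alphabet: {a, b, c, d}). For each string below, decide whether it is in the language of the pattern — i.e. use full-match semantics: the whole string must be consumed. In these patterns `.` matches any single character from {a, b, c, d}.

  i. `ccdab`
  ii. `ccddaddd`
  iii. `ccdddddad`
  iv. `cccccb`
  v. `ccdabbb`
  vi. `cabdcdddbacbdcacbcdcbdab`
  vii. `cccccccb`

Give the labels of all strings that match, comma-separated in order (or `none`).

i, ii, iii, iv, v, vii

i → match
ii → match
iii → match
iv → match
v → match
vi → no match
vii → match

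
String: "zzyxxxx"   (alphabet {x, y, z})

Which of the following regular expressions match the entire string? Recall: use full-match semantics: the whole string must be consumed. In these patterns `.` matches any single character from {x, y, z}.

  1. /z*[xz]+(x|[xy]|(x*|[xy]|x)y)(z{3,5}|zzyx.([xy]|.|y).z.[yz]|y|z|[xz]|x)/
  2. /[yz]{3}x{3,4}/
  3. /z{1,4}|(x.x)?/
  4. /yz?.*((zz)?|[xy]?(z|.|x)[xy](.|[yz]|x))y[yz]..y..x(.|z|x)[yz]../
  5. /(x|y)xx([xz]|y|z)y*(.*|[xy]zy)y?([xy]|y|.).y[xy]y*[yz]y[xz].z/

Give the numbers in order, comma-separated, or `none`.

1 → no match
2 → match
3 → no match
4 → no match — must start with "y"
5 → no match — must end with "z"

2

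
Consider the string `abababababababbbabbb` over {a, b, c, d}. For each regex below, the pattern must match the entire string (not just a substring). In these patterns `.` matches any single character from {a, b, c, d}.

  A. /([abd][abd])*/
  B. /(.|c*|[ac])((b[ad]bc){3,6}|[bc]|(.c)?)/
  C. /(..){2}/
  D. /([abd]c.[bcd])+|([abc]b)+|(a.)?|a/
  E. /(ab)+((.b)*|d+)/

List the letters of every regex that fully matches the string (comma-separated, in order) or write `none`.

A, D, E

A → match
B → no match
C → no match
D → match
E → match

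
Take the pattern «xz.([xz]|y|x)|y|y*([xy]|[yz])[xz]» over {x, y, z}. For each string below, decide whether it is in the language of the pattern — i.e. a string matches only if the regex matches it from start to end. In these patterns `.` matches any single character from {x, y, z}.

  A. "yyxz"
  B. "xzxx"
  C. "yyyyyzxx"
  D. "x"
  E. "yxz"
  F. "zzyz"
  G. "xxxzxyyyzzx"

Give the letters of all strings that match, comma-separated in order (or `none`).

A → match
B → match
C → no match
D → no match
E → match
F → no match
G → no match

A, B, E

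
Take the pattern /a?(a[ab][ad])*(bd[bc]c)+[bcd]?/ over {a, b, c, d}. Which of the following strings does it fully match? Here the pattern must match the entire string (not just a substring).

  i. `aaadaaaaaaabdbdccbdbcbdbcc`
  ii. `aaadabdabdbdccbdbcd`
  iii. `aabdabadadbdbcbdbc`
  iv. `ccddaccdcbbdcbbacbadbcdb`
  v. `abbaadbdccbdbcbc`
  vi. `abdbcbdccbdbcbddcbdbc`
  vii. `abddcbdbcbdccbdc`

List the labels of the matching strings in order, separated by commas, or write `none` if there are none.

i → match
ii → match
iii → no match
iv → no match
v → no match
vi → no match
vii → no match

i, ii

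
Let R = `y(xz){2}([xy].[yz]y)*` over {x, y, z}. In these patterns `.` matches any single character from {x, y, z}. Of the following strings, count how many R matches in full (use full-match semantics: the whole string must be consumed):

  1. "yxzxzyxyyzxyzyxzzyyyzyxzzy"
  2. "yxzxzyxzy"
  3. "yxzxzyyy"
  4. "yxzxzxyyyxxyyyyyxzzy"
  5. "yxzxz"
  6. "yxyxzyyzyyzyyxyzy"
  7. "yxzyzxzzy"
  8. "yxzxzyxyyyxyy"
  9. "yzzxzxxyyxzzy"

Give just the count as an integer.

3

1 → no match
2 → match
3 → no match
4 → no match
5 → match
6 → no match — must start with "yxz"
7 → no match
8 → match
9 → no match — must start with "yxz"
Total matched: 3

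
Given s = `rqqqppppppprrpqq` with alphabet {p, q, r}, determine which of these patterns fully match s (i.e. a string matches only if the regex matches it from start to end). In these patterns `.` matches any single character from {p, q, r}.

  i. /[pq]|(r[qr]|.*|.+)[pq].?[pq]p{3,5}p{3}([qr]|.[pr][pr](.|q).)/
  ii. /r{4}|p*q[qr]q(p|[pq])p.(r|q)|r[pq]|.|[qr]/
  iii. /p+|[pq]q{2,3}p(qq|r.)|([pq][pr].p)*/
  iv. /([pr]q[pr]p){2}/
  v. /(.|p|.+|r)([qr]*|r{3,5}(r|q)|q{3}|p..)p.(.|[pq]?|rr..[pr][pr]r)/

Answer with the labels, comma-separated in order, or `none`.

i, v

i → match
ii → no match
iii → no match
iv → no match — must end with `p`
v → match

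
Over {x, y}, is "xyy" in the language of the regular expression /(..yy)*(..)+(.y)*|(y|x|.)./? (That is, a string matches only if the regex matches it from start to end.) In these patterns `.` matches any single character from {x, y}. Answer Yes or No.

No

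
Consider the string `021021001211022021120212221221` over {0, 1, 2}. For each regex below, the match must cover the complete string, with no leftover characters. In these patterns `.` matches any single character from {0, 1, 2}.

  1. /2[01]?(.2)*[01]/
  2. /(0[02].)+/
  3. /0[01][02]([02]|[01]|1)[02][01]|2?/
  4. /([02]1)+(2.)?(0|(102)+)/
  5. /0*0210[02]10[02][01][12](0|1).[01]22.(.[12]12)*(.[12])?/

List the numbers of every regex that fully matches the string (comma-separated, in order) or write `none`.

5

1 → no match — must start with `2`
2 → no match
3 → no match
4 → no match
5 → match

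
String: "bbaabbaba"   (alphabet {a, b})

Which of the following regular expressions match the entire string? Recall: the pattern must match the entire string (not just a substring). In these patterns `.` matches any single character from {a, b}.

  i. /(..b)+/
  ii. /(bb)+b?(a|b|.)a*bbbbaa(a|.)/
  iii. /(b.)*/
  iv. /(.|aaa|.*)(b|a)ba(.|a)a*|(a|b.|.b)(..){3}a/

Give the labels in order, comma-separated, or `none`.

i → no match — must end with "b"
ii → no match
iii → no match
iv → match

iv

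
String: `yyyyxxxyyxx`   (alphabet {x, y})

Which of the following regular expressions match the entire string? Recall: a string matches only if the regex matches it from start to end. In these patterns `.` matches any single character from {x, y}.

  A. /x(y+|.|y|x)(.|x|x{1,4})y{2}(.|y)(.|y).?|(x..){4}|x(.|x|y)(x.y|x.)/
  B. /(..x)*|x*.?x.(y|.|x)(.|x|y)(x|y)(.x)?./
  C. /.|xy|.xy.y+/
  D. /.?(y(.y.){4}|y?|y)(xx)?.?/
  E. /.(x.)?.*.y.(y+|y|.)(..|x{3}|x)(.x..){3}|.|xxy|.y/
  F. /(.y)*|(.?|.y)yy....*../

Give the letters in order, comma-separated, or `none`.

A → no match — must start with `x`
B → no match
C → no match
D → no match
E → no match
F → match

F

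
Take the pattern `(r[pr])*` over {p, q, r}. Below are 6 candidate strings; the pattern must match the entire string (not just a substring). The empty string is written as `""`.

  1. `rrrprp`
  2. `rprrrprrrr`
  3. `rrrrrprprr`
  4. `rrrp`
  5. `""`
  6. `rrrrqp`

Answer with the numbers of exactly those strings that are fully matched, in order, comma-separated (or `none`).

1, 2, 3, 4, 5

1 → match
2 → match
3 → match
4 → match
5 → match
6 → no match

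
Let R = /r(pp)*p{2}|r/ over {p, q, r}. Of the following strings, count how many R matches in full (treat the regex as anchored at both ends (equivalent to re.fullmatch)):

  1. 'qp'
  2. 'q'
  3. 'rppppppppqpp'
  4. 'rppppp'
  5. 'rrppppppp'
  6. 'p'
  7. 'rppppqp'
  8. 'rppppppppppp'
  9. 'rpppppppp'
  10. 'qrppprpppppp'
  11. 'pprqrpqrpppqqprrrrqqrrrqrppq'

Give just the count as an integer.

1 → no match — must start with 'r'
2 → no match — must start with 'r'
3 → no match
4 → no match
5 → no match
6 → no match — must start with 'r'
7 → no match
8 → no match
9 → match
10 → no match — must start with 'r'
11 → no match — must start with 'r'
Total matched: 1

1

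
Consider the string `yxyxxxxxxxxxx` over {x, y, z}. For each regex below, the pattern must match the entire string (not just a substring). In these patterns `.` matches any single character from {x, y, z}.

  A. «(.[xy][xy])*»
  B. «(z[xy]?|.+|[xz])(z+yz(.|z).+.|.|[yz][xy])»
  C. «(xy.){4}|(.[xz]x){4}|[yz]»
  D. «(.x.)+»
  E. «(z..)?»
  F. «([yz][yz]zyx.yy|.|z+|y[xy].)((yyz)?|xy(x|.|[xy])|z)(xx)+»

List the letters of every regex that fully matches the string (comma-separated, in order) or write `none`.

B, F

A → no match
B → match
C → no match
D → no match
E → no match
F → match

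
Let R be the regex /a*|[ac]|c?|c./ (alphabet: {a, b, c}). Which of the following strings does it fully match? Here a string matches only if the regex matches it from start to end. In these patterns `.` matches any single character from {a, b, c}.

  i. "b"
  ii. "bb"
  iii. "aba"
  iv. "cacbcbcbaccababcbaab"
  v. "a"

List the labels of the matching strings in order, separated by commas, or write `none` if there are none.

v

i → no match
ii → no match
iii → no match
iv → no match
v → match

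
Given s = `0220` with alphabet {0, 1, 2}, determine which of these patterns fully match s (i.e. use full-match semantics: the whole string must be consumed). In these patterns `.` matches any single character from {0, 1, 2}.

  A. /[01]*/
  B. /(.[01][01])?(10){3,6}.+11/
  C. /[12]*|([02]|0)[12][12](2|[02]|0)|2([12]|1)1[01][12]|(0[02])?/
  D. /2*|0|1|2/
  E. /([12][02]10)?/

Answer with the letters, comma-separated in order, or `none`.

A → no match
B → no match — must end with `11`
C → match
D → no match
E → no match

C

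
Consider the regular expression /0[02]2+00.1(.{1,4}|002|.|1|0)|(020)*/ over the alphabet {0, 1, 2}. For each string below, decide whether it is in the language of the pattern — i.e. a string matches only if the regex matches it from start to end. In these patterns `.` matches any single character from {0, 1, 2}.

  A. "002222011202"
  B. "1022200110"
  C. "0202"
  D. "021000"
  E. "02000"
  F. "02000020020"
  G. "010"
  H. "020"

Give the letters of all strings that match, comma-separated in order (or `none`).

A → no match
B → no match
C → no match
D → no match
E → no match
F → no match
G → no match
H → match

H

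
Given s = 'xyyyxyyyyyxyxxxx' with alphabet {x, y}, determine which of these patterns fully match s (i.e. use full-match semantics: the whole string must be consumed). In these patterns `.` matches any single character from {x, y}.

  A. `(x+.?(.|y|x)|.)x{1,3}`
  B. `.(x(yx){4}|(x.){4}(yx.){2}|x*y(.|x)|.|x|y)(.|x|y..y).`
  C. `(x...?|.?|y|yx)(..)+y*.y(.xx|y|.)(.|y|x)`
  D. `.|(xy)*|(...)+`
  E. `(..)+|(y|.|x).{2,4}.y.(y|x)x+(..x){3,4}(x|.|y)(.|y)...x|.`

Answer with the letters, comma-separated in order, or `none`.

C, E

A → no match
B → no match
C → match
D → no match
E → match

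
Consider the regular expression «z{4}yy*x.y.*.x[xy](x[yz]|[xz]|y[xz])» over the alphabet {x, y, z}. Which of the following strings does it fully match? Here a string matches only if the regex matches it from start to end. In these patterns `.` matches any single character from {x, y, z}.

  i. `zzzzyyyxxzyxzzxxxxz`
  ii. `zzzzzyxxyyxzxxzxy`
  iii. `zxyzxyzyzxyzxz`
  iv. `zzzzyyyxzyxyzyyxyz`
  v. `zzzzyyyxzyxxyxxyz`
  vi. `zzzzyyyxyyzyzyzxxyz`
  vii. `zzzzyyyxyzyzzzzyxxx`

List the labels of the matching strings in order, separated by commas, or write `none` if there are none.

iv, v, vi

i → no match
ii → no match
iii → no match
iv → match
v → match
vi → match
vii → no match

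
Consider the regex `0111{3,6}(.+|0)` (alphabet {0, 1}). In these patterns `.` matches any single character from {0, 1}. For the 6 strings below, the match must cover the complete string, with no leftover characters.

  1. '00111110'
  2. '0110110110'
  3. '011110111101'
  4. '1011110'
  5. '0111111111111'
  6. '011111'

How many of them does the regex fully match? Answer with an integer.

1

1. '00111110' → no match — must start with '0111'
2. '0110110110' → no match — must start with '0111'
3. '011110111101' → no match
4. '1011110' → no match — must start with '0111'
5 → match
6. '011111' → no match
Total matched: 1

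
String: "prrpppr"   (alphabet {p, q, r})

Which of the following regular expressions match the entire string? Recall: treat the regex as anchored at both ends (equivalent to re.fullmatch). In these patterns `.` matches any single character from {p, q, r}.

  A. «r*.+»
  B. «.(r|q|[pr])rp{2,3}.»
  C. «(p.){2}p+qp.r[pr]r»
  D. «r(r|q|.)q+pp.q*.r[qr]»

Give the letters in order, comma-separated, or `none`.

A → match
B → match
C → no match
D → no match — must start with "r"

A, B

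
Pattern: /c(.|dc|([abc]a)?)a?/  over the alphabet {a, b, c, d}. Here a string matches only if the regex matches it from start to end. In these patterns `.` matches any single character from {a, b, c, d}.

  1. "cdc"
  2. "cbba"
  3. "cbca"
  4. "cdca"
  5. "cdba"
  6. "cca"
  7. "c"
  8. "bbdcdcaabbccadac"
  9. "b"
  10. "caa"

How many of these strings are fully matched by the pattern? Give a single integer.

1 → match
2 → no match
3 → no match
4 → match
5 → no match
6 → match
7 → match
8 → no match — must start with "c"
9 → no match — must start with "c"
10 → match
Total matched: 5

5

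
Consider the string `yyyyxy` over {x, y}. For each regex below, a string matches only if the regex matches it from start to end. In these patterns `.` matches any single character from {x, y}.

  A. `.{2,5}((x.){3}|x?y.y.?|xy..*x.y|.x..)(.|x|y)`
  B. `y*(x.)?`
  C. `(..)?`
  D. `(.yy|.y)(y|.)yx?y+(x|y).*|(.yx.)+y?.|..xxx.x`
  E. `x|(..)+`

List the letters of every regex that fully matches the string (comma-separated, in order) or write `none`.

B, E

A → no match
B → match
C → no match
D → no match
E → match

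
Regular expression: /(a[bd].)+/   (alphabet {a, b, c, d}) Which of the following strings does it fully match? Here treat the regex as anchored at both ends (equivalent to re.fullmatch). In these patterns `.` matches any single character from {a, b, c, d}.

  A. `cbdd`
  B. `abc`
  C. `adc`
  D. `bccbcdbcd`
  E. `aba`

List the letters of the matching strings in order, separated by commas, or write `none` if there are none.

B, C, E

A → no match — must start with `a`
B → match
C → match
D → no match — must start with `a`
E → match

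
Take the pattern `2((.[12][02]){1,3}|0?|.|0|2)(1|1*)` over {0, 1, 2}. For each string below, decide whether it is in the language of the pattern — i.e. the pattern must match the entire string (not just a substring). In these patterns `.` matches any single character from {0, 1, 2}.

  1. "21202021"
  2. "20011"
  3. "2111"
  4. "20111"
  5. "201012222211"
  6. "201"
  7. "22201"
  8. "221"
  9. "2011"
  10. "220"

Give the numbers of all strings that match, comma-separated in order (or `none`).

1 → no match
2 → no match
3 → match
4 → match
5 → match
6 → match
7 → match
8 → match
9 → match
10 → no match

3, 4, 5, 6, 7, 8, 9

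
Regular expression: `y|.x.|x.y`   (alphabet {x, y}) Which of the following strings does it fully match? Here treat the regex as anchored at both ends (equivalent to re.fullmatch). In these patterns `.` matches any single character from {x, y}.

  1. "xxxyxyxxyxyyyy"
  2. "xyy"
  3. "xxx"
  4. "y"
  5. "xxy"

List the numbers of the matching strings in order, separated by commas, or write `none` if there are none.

2, 3, 4, 5

1 → no match
2 → match
3 → match
4 → match
5 → match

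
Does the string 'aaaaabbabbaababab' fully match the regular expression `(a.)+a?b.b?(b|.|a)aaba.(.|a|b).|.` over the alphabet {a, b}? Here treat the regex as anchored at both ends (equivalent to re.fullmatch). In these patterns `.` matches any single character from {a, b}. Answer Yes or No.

Yes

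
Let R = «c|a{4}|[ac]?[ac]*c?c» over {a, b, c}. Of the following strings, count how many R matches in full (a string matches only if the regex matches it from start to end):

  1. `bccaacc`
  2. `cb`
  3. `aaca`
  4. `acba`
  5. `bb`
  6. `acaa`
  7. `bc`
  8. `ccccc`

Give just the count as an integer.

1 → no match
2 → no match
3 → no match
4 → no match
5 → no match
6 → no match
7 → no match
8 → match
Total matched: 1

1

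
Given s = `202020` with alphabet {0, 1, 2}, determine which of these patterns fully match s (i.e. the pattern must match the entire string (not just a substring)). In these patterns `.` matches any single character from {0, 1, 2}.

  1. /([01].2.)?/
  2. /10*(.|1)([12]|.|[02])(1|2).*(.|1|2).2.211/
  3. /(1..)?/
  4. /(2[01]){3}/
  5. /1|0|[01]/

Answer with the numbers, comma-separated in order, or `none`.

1 → no match
2 → no match — must start with `1`
3 → no match
4 → match
5 → no match

4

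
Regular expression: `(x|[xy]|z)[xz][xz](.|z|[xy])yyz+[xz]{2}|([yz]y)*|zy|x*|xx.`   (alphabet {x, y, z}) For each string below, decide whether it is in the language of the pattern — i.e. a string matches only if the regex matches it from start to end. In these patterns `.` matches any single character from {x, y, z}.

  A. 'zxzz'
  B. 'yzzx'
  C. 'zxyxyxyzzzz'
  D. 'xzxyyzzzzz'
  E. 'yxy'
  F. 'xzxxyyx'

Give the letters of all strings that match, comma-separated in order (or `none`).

none

A → no match
B → no match
C → no match
D → no match
E → no match
F → no match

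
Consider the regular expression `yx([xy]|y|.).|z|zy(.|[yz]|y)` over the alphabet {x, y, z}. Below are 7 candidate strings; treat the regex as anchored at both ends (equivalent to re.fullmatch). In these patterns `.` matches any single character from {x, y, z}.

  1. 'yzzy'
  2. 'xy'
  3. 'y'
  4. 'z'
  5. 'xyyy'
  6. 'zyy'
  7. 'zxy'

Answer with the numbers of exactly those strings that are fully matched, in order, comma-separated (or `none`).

4, 6

1 → no match
2 → no match
3 → no match
4 → match
5 → no match
6 → match
7 → no match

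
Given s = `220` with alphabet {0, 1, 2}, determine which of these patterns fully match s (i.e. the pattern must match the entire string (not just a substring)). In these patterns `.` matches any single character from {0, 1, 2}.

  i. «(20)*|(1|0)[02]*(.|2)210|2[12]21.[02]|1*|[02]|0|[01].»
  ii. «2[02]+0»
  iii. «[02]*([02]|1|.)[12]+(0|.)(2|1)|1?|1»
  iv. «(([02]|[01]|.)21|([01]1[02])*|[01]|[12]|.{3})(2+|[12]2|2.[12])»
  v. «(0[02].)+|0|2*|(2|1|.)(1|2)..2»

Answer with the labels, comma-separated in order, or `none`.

i → no match
ii → match
iii → no match
iv → no match
v → no match

ii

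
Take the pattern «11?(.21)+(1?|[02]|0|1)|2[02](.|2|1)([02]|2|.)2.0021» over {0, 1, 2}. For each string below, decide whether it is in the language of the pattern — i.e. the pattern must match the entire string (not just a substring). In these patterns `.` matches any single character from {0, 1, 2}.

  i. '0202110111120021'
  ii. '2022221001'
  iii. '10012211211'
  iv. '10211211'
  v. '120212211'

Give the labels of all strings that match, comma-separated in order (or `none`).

i → no match
ii → no match
iii → no match
iv → match
v → no match

iv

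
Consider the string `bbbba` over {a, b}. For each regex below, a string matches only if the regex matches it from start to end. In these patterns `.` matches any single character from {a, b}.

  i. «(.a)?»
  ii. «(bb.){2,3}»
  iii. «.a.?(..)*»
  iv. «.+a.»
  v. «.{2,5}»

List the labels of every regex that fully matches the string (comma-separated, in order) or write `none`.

v

i → no match
ii → no match
iii → no match
iv → no match
v → match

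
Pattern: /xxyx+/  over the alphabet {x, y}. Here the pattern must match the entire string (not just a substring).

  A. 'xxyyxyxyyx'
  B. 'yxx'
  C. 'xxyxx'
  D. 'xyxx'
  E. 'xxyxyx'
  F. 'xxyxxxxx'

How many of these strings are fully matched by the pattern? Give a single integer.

A. 'xxyyxyxyyx' → no match — must start with 'xxyx'
B. 'yxx' → no match — must start with 'xxyx'
C. 'xxyxx' → match
D. 'xyxx' → no match — must start with 'xxyx'
E. 'xxyxyx' → no match
F. 'xxyxxxxx' → match
Total matched: 2

2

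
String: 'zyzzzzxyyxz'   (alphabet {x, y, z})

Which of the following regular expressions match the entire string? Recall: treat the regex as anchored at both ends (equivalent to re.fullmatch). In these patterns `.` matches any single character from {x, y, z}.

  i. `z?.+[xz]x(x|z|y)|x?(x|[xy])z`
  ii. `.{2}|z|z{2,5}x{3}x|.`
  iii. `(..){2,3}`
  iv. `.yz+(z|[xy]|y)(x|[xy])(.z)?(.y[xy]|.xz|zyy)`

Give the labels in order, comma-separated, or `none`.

i → no match
ii → no match
iii → no match
iv → match

iv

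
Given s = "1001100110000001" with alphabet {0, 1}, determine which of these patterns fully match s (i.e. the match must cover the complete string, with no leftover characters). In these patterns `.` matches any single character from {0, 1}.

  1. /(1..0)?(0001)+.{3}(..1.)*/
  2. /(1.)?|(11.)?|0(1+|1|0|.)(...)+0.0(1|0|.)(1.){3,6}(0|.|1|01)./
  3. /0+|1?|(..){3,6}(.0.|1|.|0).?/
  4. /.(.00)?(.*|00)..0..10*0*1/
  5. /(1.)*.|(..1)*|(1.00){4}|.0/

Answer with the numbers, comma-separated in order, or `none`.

3, 4

1 → no match
2 → no match
3 → match
4 → match
5 → no match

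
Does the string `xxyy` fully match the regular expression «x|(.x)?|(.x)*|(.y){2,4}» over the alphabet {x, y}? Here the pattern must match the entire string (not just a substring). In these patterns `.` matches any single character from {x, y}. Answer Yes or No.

No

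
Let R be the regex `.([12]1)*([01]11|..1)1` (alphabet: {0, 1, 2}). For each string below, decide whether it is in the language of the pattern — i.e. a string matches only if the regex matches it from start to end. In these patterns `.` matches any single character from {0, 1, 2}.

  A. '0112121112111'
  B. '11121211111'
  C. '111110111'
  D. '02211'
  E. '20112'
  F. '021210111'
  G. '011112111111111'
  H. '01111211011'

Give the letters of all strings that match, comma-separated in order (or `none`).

A → match
B → match
C → match
D → match
E → no match — must end with '1'
F → match
G → match
H → match

A, B, C, D, F, G, H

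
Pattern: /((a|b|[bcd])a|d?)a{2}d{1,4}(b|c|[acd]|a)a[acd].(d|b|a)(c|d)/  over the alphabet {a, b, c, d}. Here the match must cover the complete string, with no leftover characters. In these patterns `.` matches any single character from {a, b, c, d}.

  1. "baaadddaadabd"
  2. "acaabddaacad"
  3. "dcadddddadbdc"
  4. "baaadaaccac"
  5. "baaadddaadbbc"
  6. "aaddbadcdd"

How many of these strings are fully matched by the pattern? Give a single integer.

1 → match
2 → no match
3 → no match
4 → match
5 → match
6 → match
Total matched: 4

4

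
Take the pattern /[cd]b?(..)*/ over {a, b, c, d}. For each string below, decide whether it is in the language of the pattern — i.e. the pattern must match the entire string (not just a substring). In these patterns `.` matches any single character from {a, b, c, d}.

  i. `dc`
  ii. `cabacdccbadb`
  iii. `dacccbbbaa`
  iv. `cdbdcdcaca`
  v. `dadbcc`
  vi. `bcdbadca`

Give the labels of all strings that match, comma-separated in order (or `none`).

i. `dc` → no match
ii. `cabacdccbadb` → no match
iii. `dacccbbbaa` → no match
iv. `cdbdcdcaca` → no match
v. `dadbcc` → no match
vi. `bcdbadca` → no match

none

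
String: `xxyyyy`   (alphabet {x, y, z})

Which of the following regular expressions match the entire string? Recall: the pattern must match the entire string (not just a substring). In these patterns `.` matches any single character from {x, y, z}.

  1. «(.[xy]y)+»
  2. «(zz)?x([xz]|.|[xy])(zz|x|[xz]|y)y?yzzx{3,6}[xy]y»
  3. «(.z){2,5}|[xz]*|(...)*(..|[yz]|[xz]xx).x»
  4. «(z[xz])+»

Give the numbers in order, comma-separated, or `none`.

1 → match
2 → no match
3 → no match
4 → no match — must start with `z`

1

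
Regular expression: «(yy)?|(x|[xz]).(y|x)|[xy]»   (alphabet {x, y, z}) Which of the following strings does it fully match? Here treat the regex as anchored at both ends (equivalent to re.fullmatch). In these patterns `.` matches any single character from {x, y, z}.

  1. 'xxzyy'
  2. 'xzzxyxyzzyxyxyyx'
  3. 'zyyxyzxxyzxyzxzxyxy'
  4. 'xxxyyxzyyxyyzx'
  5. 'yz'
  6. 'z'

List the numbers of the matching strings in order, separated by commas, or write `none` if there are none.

none

1. 'xxzyy' → no match
2 → no match
3 → no match
4 → no match
5. 'yz' → no match
6. 'z' → no match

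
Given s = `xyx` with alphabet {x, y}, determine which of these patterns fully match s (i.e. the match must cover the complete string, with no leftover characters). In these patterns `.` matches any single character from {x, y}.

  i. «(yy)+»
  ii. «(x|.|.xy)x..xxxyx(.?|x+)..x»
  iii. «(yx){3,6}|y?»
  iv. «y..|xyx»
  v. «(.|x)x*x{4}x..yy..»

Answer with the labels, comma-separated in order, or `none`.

iv

i → no match — must start with `yy`
ii → no match
iii → no match
iv → match
v → no match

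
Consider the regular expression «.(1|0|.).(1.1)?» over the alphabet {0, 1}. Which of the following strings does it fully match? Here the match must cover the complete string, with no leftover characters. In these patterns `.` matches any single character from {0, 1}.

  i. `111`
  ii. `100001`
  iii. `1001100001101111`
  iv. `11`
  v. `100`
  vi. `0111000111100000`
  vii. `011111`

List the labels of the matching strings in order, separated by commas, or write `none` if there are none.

i, v, vii

i → match
ii → no match
iii → no match
iv → no match
v → match
vi → no match
vii → match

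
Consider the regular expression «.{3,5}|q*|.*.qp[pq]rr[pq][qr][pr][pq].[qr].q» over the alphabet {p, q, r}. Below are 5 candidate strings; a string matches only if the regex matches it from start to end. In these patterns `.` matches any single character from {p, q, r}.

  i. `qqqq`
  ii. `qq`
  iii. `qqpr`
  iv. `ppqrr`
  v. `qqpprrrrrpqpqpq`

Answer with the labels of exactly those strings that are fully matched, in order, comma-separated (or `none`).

i → match
ii → match
iii → match
iv → match
v → no match

i, ii, iii, iv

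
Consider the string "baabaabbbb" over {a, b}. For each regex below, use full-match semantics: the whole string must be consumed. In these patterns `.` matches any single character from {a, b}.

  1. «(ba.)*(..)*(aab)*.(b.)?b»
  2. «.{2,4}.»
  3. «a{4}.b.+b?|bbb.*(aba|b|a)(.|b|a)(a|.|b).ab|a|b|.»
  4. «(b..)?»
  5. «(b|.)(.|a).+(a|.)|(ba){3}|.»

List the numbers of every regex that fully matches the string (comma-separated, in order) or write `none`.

1, 5

1 → match
2 → no match
3 → no match
4 → no match
5 → match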